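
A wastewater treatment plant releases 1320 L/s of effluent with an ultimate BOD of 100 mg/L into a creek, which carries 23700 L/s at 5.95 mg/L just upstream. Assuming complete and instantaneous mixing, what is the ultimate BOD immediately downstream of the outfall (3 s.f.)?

10.9 mg/L

Flow-weighted mixing: C = (Q_r C_r + Q_w C_w)/(Q_r + Q_w)
= (23700×5.95 + 1320×100)/(23700 + 1320) = 273000/25020 = 10.91 mg/L.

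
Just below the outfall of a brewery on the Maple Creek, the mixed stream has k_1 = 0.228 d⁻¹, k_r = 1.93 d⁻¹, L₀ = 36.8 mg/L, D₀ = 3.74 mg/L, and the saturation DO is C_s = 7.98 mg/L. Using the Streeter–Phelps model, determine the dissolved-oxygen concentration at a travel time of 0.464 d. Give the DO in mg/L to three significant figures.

DO ≈ 4.03 mg/L

k_1 L₀/(k_r−k_1) = 0.228×36.8/(1.93−0.228) = 8.390/1.702 = 4.930 mg/L.
e^(−k_1 t) = e^(−0.228×0.4640) = 0.8996; e^(−k_r t) = e^(−1.93×0.4640) = 0.4084.
D = 4.930 × (0.8996 − 0.4084) + 3.74 × 0.4084 = 2.422 + 1.527 = 3.949 mg/L.
DO = C_s − D = 7.98 − 3.949 = 4.031 mg/L.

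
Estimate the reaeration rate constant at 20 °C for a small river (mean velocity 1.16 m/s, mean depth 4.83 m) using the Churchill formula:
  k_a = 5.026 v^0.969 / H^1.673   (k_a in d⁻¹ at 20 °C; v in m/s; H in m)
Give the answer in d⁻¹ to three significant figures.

k_a ≈ 0.416 d⁻¹

k_a = 5.026 × 1.16^0.969 / 4.83^1.673 = 5.026 × 1.155 / 13.94 = 0.4163 d⁻¹.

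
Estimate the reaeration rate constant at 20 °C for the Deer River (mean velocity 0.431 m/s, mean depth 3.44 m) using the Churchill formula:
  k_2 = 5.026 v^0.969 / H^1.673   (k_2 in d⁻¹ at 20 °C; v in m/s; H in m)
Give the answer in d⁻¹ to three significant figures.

k_2 ≈ 0.281 d⁻¹

k_2 = 5.026 × 0.431^0.969 / 3.44^1.673 = 5.026 × 0.4424 / 7.901 = 0.2814 d⁻¹.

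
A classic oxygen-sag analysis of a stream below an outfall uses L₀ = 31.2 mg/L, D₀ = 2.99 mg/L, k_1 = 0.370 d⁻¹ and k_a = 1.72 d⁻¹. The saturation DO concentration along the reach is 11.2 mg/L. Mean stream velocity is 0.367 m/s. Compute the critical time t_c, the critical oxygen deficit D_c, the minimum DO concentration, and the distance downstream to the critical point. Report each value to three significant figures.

With k_a/k_1 = 4.649 and 1 − D₀(k_a−k_1)/(k_1 L₀) = 0.6503,
t_c = ln(4.649 × 0.6503) / (1.72 − 0.370) = ln(3.023) / 1.350 = 1.106/1.350 = 0.8195 d.
L(t_c) = L₀ e^(−k_1 t_c) = 31.2 × 0.7384 = 23.04 mg/L, and at the critical point k_a D_c = k_1 L, so D_c = (0.370/1.72) × 23.04 = 4.956 mg/L.
Minimum DO = C_s − D_c = 11.2 − 4.956 = 6.244 mg/L.
x_c = v t_c = 0.367 m/s × 0.8195 d × 86400 s/d = 25990 m ≈ 26.0 km.

t_c ≈ 0.819 d; D_c ≈ 4.96 mg/L; min DO ≈ 6.24 mg/L; x_c ≈ 26.0 km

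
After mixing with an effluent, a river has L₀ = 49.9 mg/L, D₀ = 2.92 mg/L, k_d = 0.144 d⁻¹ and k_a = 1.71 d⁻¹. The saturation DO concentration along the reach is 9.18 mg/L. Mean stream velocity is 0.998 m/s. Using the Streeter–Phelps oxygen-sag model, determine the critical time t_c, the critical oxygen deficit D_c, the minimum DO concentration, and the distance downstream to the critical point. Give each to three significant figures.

t_c = [1/(k_a−k_d)] ln[(k_a/k_d)(1 − D₀(k_a−k_d)/(k_d L₀))]
= [1/(1.71−0.144)] ln[(1.71/0.144)(1 − 2.92×1.566/(0.144×49.9))]
= (1/1.566) ln[11.88 × 0.3636] = 0.6386 × ln(4.318) = 0.6386 × 1.463 = 0.9341 d.
D_c = (k_d/k_a) L₀ e^(−k_d t_c) = (0.144/1.71) × 49.9 × e^(−0.144×0.9341) = 0.08421 × 49.9 × 0.8741 = 3.673 mg/L.
Minimum DO = C_s − D_c = 9.18 − 3.673 = 5.507 mg/L.
x_c = v t_c = 0.998 m/s × 0.9341 d × 86400 s/d = 80550 m ≈ 80.5 km.

t_c ≈ 0.934 d; D_c ≈ 3.67 mg/L; min DO ≈ 5.51 mg/L; x_c ≈ 80.5 km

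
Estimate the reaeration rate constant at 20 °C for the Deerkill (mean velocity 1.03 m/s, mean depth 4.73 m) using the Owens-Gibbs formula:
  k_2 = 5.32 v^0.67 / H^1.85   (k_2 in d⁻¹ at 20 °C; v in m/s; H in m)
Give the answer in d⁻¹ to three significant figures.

k_2 = 5.32 × 1.03^0.67 / 4.73^1.85 = 5.32 × 1.020 / 17.72 = 0.3062 d⁻¹.

k_2 ≈ 0.306 d⁻¹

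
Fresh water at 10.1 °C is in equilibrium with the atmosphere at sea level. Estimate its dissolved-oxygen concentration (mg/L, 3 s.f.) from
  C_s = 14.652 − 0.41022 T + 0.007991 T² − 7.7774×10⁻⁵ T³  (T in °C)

C_s ≈ 11.2 mg/L

C_s = 14.652 − 0.41022×10.1 + 0.007991×10.1² − 7.7774×10⁻⁵×10.1³ = 11.24 mg/L.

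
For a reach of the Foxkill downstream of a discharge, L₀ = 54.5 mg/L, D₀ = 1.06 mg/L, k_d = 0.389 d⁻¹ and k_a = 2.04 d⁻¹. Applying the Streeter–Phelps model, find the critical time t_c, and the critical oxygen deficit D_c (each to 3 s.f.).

t_c = [1/(k_a−k_d)] ln[(k_a/k_d)(1 − D₀(k_a−k_d)/(k_d L₀))]
= [1/(2.04−0.389)] ln[(2.04/0.389)(1 − 1.06×1.651/(0.389×54.5))]
= (1/1.651) ln[5.244 × 0.9175] = 0.6057 × ln(4.811) = 0.6057 × 1.571 = 0.9515 d.
D_c = (k_d/k_a) L₀ e^(−k_d t_c) = (0.389/2.04) × 54.5 × e^(−0.389×0.9515) = 0.1907 × 54.5 × 0.6906 = 7.177 mg/L.

t_c ≈ 0.952 d; D_c ≈ 7.18 mg/L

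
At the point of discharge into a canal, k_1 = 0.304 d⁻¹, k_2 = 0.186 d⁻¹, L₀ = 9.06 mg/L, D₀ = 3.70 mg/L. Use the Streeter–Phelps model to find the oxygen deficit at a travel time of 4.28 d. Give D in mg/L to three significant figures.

k_1 L₀/(k_2−k_1) = 0.304×9.06/(0.186−0.304) = 2.754/-0.1180 = -23.34 mg/L.
e^(−k_1 t) = e^(−0.304×4.280) = 0.2722; e^(−k_2 t) = e^(−0.186×4.280) = 0.4511.
D = -23.34 × (0.2722 − 0.4511) + 3.70 × 0.4511 = 4.175 + 1.669 = 5.844 mg/L.

D ≈ 5.84 mg/L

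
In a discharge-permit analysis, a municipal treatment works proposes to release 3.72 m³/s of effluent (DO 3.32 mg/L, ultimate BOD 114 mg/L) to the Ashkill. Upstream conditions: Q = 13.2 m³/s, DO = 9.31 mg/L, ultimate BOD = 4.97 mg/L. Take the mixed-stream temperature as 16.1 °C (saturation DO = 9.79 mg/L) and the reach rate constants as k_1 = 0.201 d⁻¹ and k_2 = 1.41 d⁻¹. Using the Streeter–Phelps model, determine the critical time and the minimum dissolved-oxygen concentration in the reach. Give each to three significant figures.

t_c ≈ 1.22 d; minimum DO ≈ 6.56 mg/L

Mixed DO = (13.2×9.31 + 3.72×3.32)/(13.2+3.72) = 135.2/16.92 = 7.993 mg/L.
Mixed L₀ = (13.2×4.97 + 3.72×114)/(16.92) = 489.7/16.92 = 28.94 mg/L.
Initial deficit D₀ = C_s − DO₀ = 9.79 − 7.993 = 1.797 mg/L.
t_c = (1/1.209) ln[(1.41/0.201)(1 − 1.797×1.209/(0.201×28.94))] = 0.8271 × ln(4.395) = 1.225 d.
D_c = (0.201/1.41) × 28.94 × e^(−0.201×1.225) = 0.1426 × 28.94 × 0.7818 = 3.226 mg/L.
Minimum DO = 9.79 − 3.226 = 6.564 mg/L.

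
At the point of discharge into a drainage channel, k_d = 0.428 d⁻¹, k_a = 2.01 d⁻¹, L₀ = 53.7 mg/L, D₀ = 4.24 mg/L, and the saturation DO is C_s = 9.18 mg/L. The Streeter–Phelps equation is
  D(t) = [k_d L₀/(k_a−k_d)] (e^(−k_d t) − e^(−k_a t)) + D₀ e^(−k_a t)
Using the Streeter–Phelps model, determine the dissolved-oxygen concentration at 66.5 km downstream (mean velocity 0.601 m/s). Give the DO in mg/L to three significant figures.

DO ≈ 1.57 mg/L

Travel time t = x/v = 66.5 km / (0.601 m/s) = 66500 m / 0.601 m/s = 110600 s = 1.281 d.
k_d L₀/(k_a−k_d) = 0.428×53.7/(2.01−0.428) = 22.98/1.582 = 14.53 mg/L.
e^(−k_d t) = e^(−0.428×1.281) = 0.5780; e^(−k_a t) = e^(−2.01×1.281) = 0.07622.
D = 14.53 × (0.5780 − 0.07622) + 4.24 × 0.07622 = 7.290 + 0.3232 = 7.614 mg/L.
DO = C_s − D = 9.18 − 7.614 = 1.566 mg/L.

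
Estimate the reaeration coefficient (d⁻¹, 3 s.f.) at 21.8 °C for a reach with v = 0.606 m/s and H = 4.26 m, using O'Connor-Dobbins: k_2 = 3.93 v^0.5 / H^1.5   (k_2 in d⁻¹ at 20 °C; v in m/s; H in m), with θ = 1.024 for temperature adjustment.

k_2(20) = 3.93 × 0.606^0.5 / 4.26^1.5 = 3.93 × 0.7785 / 8.793 = 0.3479 d⁻¹.
k_2(21.8) = 0.3479 × 1.024^(21.8−20) = 0.3479 × 1.044 = 0.3631 d⁻¹.

k_2 ≈ 0.363 d⁻¹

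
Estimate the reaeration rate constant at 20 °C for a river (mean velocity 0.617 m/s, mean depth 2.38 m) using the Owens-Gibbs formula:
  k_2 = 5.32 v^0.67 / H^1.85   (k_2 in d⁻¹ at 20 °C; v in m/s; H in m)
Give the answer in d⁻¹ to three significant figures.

k_2 ≈ 0.774 d⁻¹

k_2 = 5.32 × 0.617^0.67 / 2.38^1.85 = 5.32 × 0.7236 / 4.974 = 0.7740 d⁻¹.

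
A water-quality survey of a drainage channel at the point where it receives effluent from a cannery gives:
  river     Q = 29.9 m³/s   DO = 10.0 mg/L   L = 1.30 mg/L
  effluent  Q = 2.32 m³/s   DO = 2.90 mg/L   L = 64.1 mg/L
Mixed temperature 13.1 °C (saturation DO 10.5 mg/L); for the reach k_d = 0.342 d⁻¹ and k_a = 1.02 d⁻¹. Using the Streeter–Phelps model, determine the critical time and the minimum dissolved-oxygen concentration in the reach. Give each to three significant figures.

t_c ≈ 0.989 d; minimum DO ≈ 9.11 mg/L

Mixed DO = (29.9×10.0 + 2.32×2.90)/(29.9+2.32) = 305.7/32.22 = 9.489 mg/L.
Mixed L₀ = (29.9×1.30 + 2.32×64.1)/(32.22) = 187.6/32.22 = 5.822 mg/L.
Initial deficit D₀ = C_s − DO₀ = 10.5 − 9.489 = 1.011 mg/L.
t_c = (1/0.6780) ln[(1.02/0.342)(1 − 1.011×0.6780/(0.342×5.822))] = 1.475 × ln(1.955) = 0.9891 d.
D_c = (0.342/1.02) × 5.822 × e^(−0.342×0.9891) = 0.3353 × 5.822 × 0.7130 = 1.392 mg/L.
Minimum DO = 10.5 − 1.392 = 9.108 mg/L.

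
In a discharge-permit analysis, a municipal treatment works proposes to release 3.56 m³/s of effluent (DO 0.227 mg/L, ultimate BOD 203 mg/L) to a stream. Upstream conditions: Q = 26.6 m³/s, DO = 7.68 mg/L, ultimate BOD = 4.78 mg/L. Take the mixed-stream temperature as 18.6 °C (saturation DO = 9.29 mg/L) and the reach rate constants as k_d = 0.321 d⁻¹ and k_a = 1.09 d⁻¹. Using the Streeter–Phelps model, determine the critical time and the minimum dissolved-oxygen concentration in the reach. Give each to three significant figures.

t_c ≈ 1.28 d; minimum DO ≈ 3.79 mg/L

Mixed DO = (26.6×7.68 + 3.56×0.227)/(26.6+3.56) = 205.1/30.16 = 6.800 mg/L.
Mixed L₀ = (26.6×4.78 + 3.56×203)/(30.16) = 849.8/30.16 = 28.18 mg/L.
Initial deficit D₀ = C_s − DO₀ = 9.29 − 6.800 = 2.490 mg/L.
t_c = (1/0.7690) ln[(1.09/0.321)(1 − 2.490×0.7690/(0.321×28.18))] = 1.300 × ln(2.677) = 1.280 d.
D_c = (0.321/1.09) × 28.18 × e^(−0.321×1.280) = 0.2945 × 28.18 × 0.6630 = 5.501 mg/L.
Minimum DO = 9.29 − 5.501 = 3.789 mg/L.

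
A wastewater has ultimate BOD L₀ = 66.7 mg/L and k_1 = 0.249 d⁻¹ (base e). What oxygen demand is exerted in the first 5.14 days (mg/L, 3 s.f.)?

y ≈ 48.2 mg/L

y_t = L₀(1 − e^(−k_1 t)) = 66.7 × (1 − e^(−0.249×5.14))
= 66.7 × (1 − 0.2781) = 66.7 × 0.7219 = 48.15 mg/L.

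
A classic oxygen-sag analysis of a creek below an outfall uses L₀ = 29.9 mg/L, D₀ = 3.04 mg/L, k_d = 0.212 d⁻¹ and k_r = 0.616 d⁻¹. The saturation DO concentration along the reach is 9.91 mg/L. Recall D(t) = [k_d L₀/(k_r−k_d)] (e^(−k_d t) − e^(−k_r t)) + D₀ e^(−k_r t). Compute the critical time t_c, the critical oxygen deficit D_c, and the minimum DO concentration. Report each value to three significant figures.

t_c ≈ 2.11 d; D_c ≈ 6.58 mg/L; min DO ≈ 3.33 mg/L

At the critical point dD/dt = 0, so k_d L₀ e^(−k_d t) = k_r D. Substituting D(t) from the Streeter–Phelps equation and solving for t gives
t_c = ln[(k_r/k_d)(1 − D₀(k_r−k_d)/(k_d L₀))] / (k_r−k_d).
Here k_r−k_d = 0.4040 d⁻¹ and 1 − D₀(k_r−k_d)/(k_d L₀) = 1 − 3.04×0.4040/(0.212×29.9) = 0.8062, so
t_c = ln(2.906 × 0.8062) / 0.4040 = 0.8513 / 0.4040 = 2.107 d.
L(t_c) = L₀ e^(−k_d t_c) = 29.9 × 0.6397 = 19.13 mg/L, and at the critical point k_r D_c = k_d L, so D_c = (0.212/0.616) × 19.13 = 6.583 mg/L.
Minimum DO = C_s − D_c = 9.91 − 6.583 = 3.327 mg/L.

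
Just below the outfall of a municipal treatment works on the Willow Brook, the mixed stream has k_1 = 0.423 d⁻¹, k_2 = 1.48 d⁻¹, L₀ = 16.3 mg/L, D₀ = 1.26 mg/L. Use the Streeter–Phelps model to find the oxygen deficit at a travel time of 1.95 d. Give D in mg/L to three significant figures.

k_1 L₀/(k_2−k_1) = 0.423×16.3/(1.48−0.423) = 6.895/1.057 = 6.523 mg/L.
e^(−k_1 t) = e^(−0.423×1.950) = 0.4383; e^(−k_2 t) = e^(−1.48×1.950) = 0.05580.
D = 6.523 × (0.4383 − 0.05580) + 1.26 × 0.05580 = 2.495 + 0.07031 = 2.565 mg/L.

D ≈ 2.57 mg/L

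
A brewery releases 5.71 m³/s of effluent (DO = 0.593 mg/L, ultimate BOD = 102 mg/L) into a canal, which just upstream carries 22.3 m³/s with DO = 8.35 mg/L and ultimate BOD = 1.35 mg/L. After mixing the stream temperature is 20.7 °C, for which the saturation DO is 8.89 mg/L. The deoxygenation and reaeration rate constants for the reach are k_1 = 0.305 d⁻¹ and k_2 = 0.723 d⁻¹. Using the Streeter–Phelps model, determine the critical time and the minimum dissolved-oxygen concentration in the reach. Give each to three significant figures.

t_c ≈ 1.72 d; minimum DO ≈ 3.44 mg/L

Mixed DO = (22.3×8.35 + 5.71×0.593)/(22.3+5.71) = 189.6/28.01 = 6.769 mg/L.
Mixed L₀ = (22.3×1.35 + 5.71×102)/(28.01) = 612.5/28.01 = 21.87 mg/L.
Initial deficit D₀ = C_s − DO₀ = 8.89 − 6.769 = 2.121 mg/L.
t_c = (1/0.4180) ln[(0.723/0.305)(1 − 2.121×0.4180/(0.305×21.87))] = 2.392 × ln(2.055) = 1.724 d.
D_c = (0.305/0.723) × 21.87 × e^(−0.305×1.724) = 0.4219 × 21.87 × 0.5912 = 5.453 mg/L.
Minimum DO = 8.89 − 5.453 = 3.437 mg/L.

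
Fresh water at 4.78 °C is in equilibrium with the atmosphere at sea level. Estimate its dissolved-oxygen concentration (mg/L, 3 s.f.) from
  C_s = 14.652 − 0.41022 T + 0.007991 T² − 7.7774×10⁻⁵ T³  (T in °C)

C_s = 14.652 − 0.41022×4.78 + 0.007991×4.78² − 7.7774×10⁻⁵×4.78³ = 12.87 mg/L.

C_s ≈ 12.9 mg/L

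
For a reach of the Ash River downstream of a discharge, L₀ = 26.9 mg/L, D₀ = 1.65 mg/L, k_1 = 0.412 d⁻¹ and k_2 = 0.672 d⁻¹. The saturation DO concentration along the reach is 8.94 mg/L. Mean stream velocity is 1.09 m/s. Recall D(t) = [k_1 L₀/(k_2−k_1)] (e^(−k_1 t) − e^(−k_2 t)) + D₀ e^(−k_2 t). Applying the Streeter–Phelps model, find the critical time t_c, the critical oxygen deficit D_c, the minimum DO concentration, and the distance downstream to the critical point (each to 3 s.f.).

At the critical point dD/dt = 0, so k_1 L₀ e^(−k_1 t) = k_2 D. Substituting D(t) from the Streeter–Phelps equation and solving for t gives
t_c = ln[(k_2/k_1)(1 − D₀(k_2−k_1)/(k_1 L₀))] / (k_2−k_1).
Here k_2−k_1 = 0.2600 d⁻¹ and 1 − D₀(k_2−k_1)/(k_1 L₀) = 1 − 1.65×0.2600/(0.412×26.9) = 0.9613, so
t_c = ln(1.631 × 0.9613) / 0.2600 = 0.4498 / 0.2600 = 1.730 d.
D_c = (k_1/k_2) L₀ e^(−k_1 t_c) = (0.412/0.672) × 26.9 × e^(−0.412×1.730) = 0.6131 × 26.9 × 0.4903 = 8.087 mg/L.
Minimum DO = C_s − D_c = 8.94 − 8.087 = 0.8535 mg/L.
x_c = v t_c = 1.09 m/s × 1.730 d × 86400 s/d = 162900 m ≈ 163 km.

t_c ≈ 1.73 d; D_c ≈ 8.09 mg/L; min DO ≈ 0.853 mg/L; x_c ≈ 163 km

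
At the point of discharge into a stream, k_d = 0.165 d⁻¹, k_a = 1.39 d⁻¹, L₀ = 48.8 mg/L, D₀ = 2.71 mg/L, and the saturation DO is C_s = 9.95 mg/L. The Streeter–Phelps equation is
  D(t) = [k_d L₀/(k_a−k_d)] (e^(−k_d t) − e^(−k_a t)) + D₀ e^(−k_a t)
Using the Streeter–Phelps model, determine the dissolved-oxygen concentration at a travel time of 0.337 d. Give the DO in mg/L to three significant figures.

DO ≈ 6.15 mg/L

k_d L₀/(k_a−k_d) = 0.165×48.8/(1.39−0.165) = 8.052/1.225 = 6.573 mg/L.
e^(−k_d t) = e^(−0.165×0.3370) = 0.9459; e^(−k_a t) = e^(−1.39×0.3370) = 0.6260.
D = 6.573 × (0.9459 − 0.6260) + 2.71 × 0.6260 = 2.103 + 1.696 = 3.799 mg/L.
DO = C_s − D = 9.95 − 3.799 = 6.151 mg/L.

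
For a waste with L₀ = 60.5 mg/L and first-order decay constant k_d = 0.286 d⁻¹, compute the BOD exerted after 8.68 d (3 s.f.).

y ≈ 55.4 mg/L

y_t = L₀(1 − e^(−k_d t)) = 60.5 × (1 − e^(−0.286×8.68))
= 60.5 × (1 − 0.08354) = 60.5 × 0.9165 = 55.45 mg/L.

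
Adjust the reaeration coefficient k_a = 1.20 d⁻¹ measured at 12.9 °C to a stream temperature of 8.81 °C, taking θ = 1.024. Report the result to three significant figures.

k_a(T₂) = k_a(T₁) · θ^(T₂−T₁) = 1.20 × 1.024^(8.81−12.9)
= 1.20 × 1.024^-4.09 = 1.20 × 0.9076 = 1.089 d⁻¹.

k_a ≈ 1.09 d⁻¹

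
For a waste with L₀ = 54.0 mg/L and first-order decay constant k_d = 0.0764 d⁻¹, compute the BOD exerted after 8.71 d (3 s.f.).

y ≈ 26.2 mg/L

y_t = L₀(1 − e^(−k_d t)) = 54.0 × (1 − e^(−0.0764×8.71))
= 54.0 × (1 − 0.5140) = 54.0 × 0.4860 = 26.24 mg/L.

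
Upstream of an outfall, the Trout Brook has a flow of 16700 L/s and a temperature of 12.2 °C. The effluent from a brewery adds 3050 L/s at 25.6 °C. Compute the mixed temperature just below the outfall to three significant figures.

Flow-weighted mixing: C = (Q_r C_r + Q_w C_w)/(Q_r + Q_w)
= (16700×12.2 + 3050×25.6)/(16700 + 3050) = 281800/19750 = 14.27 °C.

14.3 °C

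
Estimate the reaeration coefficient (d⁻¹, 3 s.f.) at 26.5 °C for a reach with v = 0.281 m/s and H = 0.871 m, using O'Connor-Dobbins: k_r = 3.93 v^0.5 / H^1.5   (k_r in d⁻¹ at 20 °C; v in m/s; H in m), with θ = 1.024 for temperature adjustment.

k_r ≈ 2.99 d⁻¹

k_r(20) = 3.93 × 0.281^0.5 / 0.871^1.5 = 3.93 × 0.5301 / 0.8129 = 2.563 d⁻¹.
k_r(26.5) = 2.563 × 1.024^(26.5−20) = 2.563 × 1.167 = 2.990 d⁻¹.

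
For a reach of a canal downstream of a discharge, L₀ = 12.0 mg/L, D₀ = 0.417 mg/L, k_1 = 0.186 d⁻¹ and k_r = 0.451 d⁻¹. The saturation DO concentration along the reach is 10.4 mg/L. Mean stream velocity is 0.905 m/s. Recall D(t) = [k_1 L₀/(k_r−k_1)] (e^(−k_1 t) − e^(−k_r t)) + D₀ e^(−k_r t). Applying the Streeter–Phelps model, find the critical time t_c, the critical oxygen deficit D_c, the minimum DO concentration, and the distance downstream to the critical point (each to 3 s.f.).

t_c ≈ 3.15 d; D_c ≈ 2.75 mg/L; min DO ≈ 7.65 mg/L; x_c ≈ 246 km

At the critical point dD/dt = 0, so k_1 L₀ e^(−k_1 t) = k_r D. Substituting D(t) from the Streeter–Phelps equation and solving for t gives
t_c = ln[(k_r/k_1)(1 − D₀(k_r−k_1)/(k_1 L₀))] / (k_r−k_1).
Here k_r−k_1 = 0.2650 d⁻¹ and 1 − D₀(k_r−k_1)/(k_1 L₀) = 1 − 0.417×0.2650/(0.186×12.0) = 0.9505, so
t_c = ln(2.425 × 0.9505) / 0.2650 = 0.8349 / 0.2650 = 3.151 d.
D_c = (k_1/k_r) L₀ e^(−k_1 t_c) = (0.186/0.451) × 12.0 × e^(−0.186×3.151) = 0.4124 × 12.0 × 0.5565 = 2.754 mg/L.
Minimum DO = C_s − D_c = 10.4 − 2.754 = 7.646 mg/L.
x_c = v t_c = 0.905 m/s × 3.151 d × 86400 s/d = 246400 m ≈ 246 km.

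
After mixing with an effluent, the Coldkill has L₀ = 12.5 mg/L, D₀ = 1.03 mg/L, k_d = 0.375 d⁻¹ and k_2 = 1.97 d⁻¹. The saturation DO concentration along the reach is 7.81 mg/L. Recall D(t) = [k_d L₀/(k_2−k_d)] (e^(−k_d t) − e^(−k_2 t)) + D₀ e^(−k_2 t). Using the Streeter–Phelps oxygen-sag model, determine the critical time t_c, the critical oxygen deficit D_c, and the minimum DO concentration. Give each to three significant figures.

At the critical point dD/dt = 0, so k_d L₀ e^(−k_d t) = k_2 D. Substituting D(t) from the Streeter–Phelps equation and solving for t gives
t_c = ln[(k_2/k_d)(1 − D₀(k_2−k_d)/(k_d L₀))] / (k_2−k_d).
Here k_2−k_d = 1.595 d⁻¹ and 1 − D₀(k_2−k_d)/(k_d L₀) = 1 − 1.03×1.595/(0.375×12.5) = 0.6495, so
t_c = ln(5.253 × 0.6495) / 1.595 = 1.227 / 1.595 = 0.7695 d.
L(t_c) = L₀ e^(−k_d t_c) = 12.5 × 0.7493 = 9.367 mg/L, and at the critical point k_2 D_c = k_d L, so D_c = (0.375/1.97) × 9.367 = 1.783 mg/L.
Minimum DO = C_s − D_c = 7.81 − 1.783 = 6.027 mg/L.

t_c ≈ 0.769 d; D_c ≈ 1.78 mg/L; min DO ≈ 6.03 mg/L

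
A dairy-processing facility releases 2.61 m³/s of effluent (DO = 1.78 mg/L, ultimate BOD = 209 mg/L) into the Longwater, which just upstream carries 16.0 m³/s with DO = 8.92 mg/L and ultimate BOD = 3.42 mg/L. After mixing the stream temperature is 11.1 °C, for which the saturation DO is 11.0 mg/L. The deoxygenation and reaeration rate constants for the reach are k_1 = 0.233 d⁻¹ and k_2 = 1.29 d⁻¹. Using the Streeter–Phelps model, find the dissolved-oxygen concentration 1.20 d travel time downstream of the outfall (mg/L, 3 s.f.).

DO ≈ 6.48 mg/L

Mixed DO = (16.0×8.92 + 2.61×1.78)/(16.0+2.61) = 147.4/18.61 = 7.919 mg/L.
Mixed L₀ = (16.0×3.42 + 2.61×209)/(18.61) = 600.2/18.61 = 32.25 mg/L.
Initial deficit D₀ = C_s − DO₀ = 11.0 − 7.919 = 3.081 mg/L.
D(1.20) = [0.233×32.25/(1.29−0.233)](e^(−0.233×1.20) − e^(−1.29×1.20)) + 3.081 e^(−1.29×1.20)
= 7.109 × (0.7561 − 0.2127) + 3.081 × 0.2127 = 4.519 mg/L.
DO = 11.0 − 4.519 = 6.481 mg/L.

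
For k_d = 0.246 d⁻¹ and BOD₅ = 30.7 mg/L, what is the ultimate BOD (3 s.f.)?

BOD₅ = L₀(1 − e^(−5k_d)) ⇒ L₀ = BOD₅ / (1 − e^(−5×0.246))
= 30.7 / (1 − 0.2923) = 30.7 / 0.7077 = 43.38 mg/L.

L₀ ≈ 43.4 mg/L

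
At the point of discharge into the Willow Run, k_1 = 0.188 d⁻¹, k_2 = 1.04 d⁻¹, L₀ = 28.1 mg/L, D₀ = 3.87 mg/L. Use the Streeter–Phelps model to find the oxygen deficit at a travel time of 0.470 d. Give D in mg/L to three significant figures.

D ≈ 4.25 mg/L

k_1 L₀/(k_2−k_1) = 0.188×28.1/(1.04−0.188) = 5.283/0.8520 = 6.200 mg/L.
e^(−k_1 t) = e^(−0.188×0.4700) = 0.9154; e^(−k_2 t) = e^(−1.04×0.4700) = 0.6134.
D = 6.200 × (0.9154 − 0.6134) + 3.87 × 0.6134 = 1.873 + 2.374 = 4.247 mg/L.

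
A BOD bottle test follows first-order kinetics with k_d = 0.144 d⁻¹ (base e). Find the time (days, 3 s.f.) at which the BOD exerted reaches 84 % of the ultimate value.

t ≈ 12.7 d

y/L₀ = 1 − e^(−k_d t) = 0.84 ⇒ e^(−k_d t) = 0.160
t = −ln(0.160) / 0.144 = 1.833 / 0.144 = 12.73 d.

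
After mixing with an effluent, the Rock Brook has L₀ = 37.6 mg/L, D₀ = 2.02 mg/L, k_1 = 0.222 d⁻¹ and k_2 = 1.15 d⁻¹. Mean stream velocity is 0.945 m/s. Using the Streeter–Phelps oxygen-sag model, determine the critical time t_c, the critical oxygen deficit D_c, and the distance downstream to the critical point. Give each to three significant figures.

With k_2/k_1 = 5.180 and 1 − D₀(k_2−k_1)/(k_1 L₀) = 0.7754,
t_c = ln(5.180 × 0.7754) / (1.15 − 0.222) = ln(4.017) / 0.9280 = 1.390/0.9280 = 1.498 d.
L(t_c) = L₀ e^(−k_1 t_c) = 37.6 × 0.7170 = 26.96 mg/L, and at the critical point k_2 D_c = k_1 L, so D_c = (0.222/1.15) × 26.96 = 5.204 mg/L.
x_c = v t_c = 0.945 m/s × 1.498 d × 86400 s/d = 122300 m ≈ 122 km.

t_c ≈ 1.50 d; D_c ≈ 5.20 mg/L; x_c ≈ 122 km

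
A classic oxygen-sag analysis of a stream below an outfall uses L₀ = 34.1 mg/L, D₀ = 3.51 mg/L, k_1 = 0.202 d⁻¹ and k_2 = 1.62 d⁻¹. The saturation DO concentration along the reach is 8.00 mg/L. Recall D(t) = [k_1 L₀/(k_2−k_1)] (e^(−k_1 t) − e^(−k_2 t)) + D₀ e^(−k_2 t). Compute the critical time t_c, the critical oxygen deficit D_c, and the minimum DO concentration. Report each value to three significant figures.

t_c ≈ 0.564 d; D_c ≈ 3.79 mg/L; min DO ≈ 4.21 mg/L

With k_2/k_1 = 8.020 and 1 − D₀(k_2−k_1)/(k_1 L₀) = 0.2774,
t_c = ln(8.020 × 0.2774) / (1.62 − 0.202) = ln(2.225) / 1.418 = 0.7997/1.418 = 0.5640 d.
L(t_c) = L₀ e^(−k_1 t_c) = 34.1 × 0.8923 = 30.43 mg/L, and at the critical point k_2 D_c = k_1 L, so D_c = (0.202/1.62) × 30.43 = 3.794 mg/L.
Minimum DO = C_s − D_c = 8.00 − 3.794 = 4.206 mg/L.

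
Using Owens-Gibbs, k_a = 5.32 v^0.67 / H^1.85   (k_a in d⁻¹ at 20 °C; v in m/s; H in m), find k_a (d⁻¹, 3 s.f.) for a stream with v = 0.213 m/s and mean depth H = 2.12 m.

k_a = 5.32 × 0.213^0.67 / 2.12^1.85 = 5.32 × 0.3548 / 4.015 = 0.4701 d⁻¹.

k_a ≈ 0.470 d⁻¹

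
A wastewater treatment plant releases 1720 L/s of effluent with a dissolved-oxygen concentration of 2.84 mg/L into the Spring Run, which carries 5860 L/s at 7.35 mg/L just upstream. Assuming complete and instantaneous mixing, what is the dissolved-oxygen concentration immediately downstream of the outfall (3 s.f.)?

Flow-weighted mixing: C = (Q_r C_r + Q_w C_w)/(Q_r + Q_w)
= (5860×7.35 + 1720×2.84)/(5860 + 1720) = 47960/7580 = 6.327 mg/L.

6.33 mg/L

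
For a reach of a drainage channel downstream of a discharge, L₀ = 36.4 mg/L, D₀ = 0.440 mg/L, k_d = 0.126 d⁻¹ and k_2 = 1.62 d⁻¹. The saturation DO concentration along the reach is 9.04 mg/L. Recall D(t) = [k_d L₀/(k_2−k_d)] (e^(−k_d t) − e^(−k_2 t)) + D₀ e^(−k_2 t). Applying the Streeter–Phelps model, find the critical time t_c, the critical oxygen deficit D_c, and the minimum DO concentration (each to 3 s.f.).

t_c ≈ 1.61 d; D_c ≈ 2.31 mg/L; min DO ≈ 6.73 mg/L

At the critical point dD/dt = 0, so k_d L₀ e^(−k_d t) = k_2 D. Substituting D(t) from the Streeter–Phelps equation and solving for t gives
t_c = ln[(k_2/k_d)(1 − D₀(k_2−k_d)/(k_d L₀))] / (k_2−k_d).
Here k_2−k_d = 1.494 d⁻¹ and 1 − D₀(k_2−k_d)/(k_d L₀) = 1 − 0.440×1.494/(0.126×36.4) = 0.8567, so
t_c = ln(12.86 × 0.8567) / 1.494 = 2.399 / 1.494 = 1.606 d.
L(t_c) = L₀ e^(−k_d t_c) = 36.4 × 0.8168 = 29.73 mg/L, and at the critical point k_2 D_c = k_d L, so D_c = (0.126/1.62) × 29.73 = 2.312 mg/L.
Minimum DO = C_s − D_c = 9.04 − 2.312 = 6.728 mg/L.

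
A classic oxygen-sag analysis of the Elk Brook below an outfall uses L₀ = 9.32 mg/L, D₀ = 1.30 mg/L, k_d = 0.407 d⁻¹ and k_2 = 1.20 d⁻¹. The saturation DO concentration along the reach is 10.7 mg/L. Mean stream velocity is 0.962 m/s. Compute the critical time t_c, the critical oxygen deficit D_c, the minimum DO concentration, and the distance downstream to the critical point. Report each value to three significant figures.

t_c ≈ 0.964 d; D_c ≈ 2.14 mg/L; min DO ≈ 8.56 mg/L; x_c ≈ 80.1 km

At the critical point dD/dt = 0, so k_d L₀ e^(−k_d t) = k_2 D. Substituting D(t) from the Streeter–Phelps equation and solving for t gives
t_c = ln[(k_2/k_d)(1 − D₀(k_2−k_d)/(k_d L₀))] / (k_2−k_d).
Here k_2−k_d = 0.7930 d⁻¹ and 1 − D₀(k_2−k_d)/(k_d L₀) = 1 − 1.30×0.7930/(0.407×9.32) = 0.7282, so
t_c = ln(2.948 × 0.7282) / 0.7930 = 0.7641 / 0.7930 = 0.9636 d.
L(t_c) = L₀ e^(−k_d t_c) = 9.32 × 0.6756 = 6.296 mg/L, and at the critical point k_2 D_c = k_d L, so D_c = (0.407/1.20) × 6.296 = 2.136 mg/L.
Minimum DO = C_s − D_c = 10.7 − 2.136 = 8.564 mg/L.
x_c = v t_c = 0.962 m/s × 0.9636 d × 86400 s/d = 80090 m ≈ 80.1 km.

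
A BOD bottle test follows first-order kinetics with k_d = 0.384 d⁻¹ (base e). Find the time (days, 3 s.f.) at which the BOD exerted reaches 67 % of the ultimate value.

y/L₀ = 1 − e^(−k_d t) = 0.67 ⇒ e^(−k_d t) = 0.330
t = −ln(0.330) / 0.384 = 1.109 / 0.384 = 2.887 d.

t ≈ 2.89 d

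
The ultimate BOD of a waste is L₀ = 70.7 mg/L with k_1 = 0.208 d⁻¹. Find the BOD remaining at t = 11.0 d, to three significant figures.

L ≈ 7.17 mg/L

L_t = L₀ e^(−k_1 t) = 70.7 × e^(−0.208×11.0) = 70.7 × 0.1015 = 7.174 mg/L.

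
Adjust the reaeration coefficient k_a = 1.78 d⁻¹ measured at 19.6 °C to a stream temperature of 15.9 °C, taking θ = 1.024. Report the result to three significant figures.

k_a ≈ 1.63 d⁻¹

k_a(T₂) = k_a(T₁) · θ^(T₂−T₁) = 1.78 × 1.024^(15.9−19.6)
= 1.78 × 1.024^-3.70 = 1.78 × 0.9160 = 1.630 d⁻¹.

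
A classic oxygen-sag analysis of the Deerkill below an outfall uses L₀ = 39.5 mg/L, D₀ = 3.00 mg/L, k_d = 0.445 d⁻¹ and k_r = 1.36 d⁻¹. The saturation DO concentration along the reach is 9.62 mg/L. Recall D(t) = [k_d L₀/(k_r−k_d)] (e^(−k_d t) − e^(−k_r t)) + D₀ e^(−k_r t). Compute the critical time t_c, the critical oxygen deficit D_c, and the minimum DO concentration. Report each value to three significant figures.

t_c ≈ 1.04 d; D_c ≈ 8.15 mg/L; min DO ≈ 1.47 mg/L

At the critical point dD/dt = 0, so k_d L₀ e^(−k_d t) = k_r D. Substituting D(t) from the Streeter–Phelps equation and solving for t gives
t_c = ln[(k_r/k_d)(1 − D₀(k_r−k_d)/(k_d L₀))] / (k_r−k_d).
Here k_r−k_d = 0.9150 d⁻¹ and 1 − D₀(k_r−k_d)/(k_d L₀) = 1 − 3.00×0.9150/(0.445×39.5) = 0.8438, so
t_c = ln(3.056 × 0.8438) / 0.9150 = 0.9474 / 0.9150 = 1.035 d.
L(t_c) = L₀ e^(−k_d t_c) = 39.5 × 0.6308 = 24.92 mg/L, and at the critical point k_r D_c = k_d L, so D_c = (0.445/1.36) × 24.92 = 8.153 mg/L.
Minimum DO = C_s − D_c = 9.62 − 8.153 = 1.467 mg/L.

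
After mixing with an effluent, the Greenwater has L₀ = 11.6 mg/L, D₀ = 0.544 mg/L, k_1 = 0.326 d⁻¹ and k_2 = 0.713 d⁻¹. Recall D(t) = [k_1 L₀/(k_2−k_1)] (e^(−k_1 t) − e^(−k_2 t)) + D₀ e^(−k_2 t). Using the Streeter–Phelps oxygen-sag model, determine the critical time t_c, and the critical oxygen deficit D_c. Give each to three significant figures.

At the critical point dD/dt = 0, so k_1 L₀ e^(−k_1 t) = k_2 D. Substituting D(t) from the Streeter–Phelps equation and solving for t gives
t_c = ln[(k_2/k_1)(1 − D₀(k_2−k_1)/(k_1 L₀))] / (k_2−k_1).
Here k_2−k_1 = 0.3870 d⁻¹ and 1 − D₀(k_2−k_1)/(k_1 L₀) = 1 − 0.544×0.3870/(0.326×11.6) = 0.9443, so
t_c = ln(2.187 × 0.9443) / 0.3870 = 0.7253 / 0.3870 = 1.874 d.
L(t_c) = L₀ e^(−k_1 t_c) = 11.6 × 0.5428 = 6.297 mg/L, and at the critical point k_2 D_c = k_1 L, so D_c = (0.326/0.713) × 6.297 = 2.879 mg/L.

t_c ≈ 1.87 d; D_c ≈ 2.88 mg/L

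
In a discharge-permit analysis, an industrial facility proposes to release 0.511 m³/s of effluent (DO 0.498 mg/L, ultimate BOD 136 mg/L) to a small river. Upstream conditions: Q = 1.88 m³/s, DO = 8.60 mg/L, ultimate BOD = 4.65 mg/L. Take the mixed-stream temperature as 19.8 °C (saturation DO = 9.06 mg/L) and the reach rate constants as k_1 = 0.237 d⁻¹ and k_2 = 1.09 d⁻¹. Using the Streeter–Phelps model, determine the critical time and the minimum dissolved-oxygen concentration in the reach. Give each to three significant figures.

Mixed DO = (1.88×8.60 + 0.511×0.498)/(1.88+0.511) = 16.42/2.391 = 6.868 mg/L.
Mixed L₀ = (1.88×4.65 + 0.511×136)/(2.391) = 78.24/2.391 = 32.72 mg/L.
Initial deficit D₀ = C_s − DO₀ = 9.06 − 6.868 = 2.192 mg/L.
t_c = (1/0.8530) ln[(1.09/0.237)(1 − 2.192×0.8530/(0.237×32.72))] = 1.172 × ln(3.491) = 1.465 d.
D_c = (0.237/1.09) × 32.72 × e^(−0.237×1.465) = 0.2174 × 32.72 × 0.7066 = 5.027 mg/L.
Minimum DO = 9.06 − 5.027 = 4.033 mg/L.

t_c ≈ 1.47 d; minimum DO ≈ 4.03 mg/L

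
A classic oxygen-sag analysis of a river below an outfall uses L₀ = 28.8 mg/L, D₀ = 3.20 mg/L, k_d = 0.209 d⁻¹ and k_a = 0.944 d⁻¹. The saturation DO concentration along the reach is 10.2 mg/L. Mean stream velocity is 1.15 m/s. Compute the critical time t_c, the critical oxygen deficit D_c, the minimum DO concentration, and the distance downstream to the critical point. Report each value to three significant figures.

t_c ≈ 1.38 d; D_c ≈ 4.78 mg/L; min DO ≈ 5.42 mg/L; x_c ≈ 137 km

At the critical point dD/dt = 0, so k_d L₀ e^(−k_d t) = k_a D. Substituting D(t) from the Streeter–Phelps equation and solving for t gives
t_c = ln[(k_a/k_d)(1 − D₀(k_a−k_d)/(k_d L₀))] / (k_a−k_d).
Here k_a−k_d = 0.7350 d⁻¹ and 1 − D₀(k_a−k_d)/(k_d L₀) = 1 − 3.20×0.7350/(0.209×28.8) = 0.6093, so
t_c = ln(4.517 × 0.6093) / 0.7350 = 1.012 / 0.7350 = 1.377 d.
L(t_c) = L₀ e^(−k_d t_c) = 28.8 × 0.7499 = 21.60 mg/L, and at the critical point k_a D_c = k_d L, so D_c = (0.209/0.944) × 21.60 = 4.781 mg/L.
Minimum DO = C_s − D_c = 10.2 − 4.781 = 5.419 mg/L.
x_c = v t_c = 1.15 m/s × 1.377 d × 86400 s/d = 136800 m ≈ 137 km.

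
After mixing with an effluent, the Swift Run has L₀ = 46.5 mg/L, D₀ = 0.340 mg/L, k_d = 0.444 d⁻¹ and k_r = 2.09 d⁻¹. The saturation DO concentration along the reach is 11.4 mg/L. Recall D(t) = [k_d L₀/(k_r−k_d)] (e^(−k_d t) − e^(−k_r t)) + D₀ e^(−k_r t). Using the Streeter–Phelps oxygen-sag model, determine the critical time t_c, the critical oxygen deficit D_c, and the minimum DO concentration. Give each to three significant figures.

t_c ≈ 0.924 d; D_c ≈ 6.55 mg/L; min DO ≈ 4.85 mg/L

t_c = [1/(k_r−k_d)] ln[(k_r/k_d)(1 − D₀(k_r−k_d)/(k_d L₀))]
= [1/(2.09−0.444)] ln[(2.09/0.444)(1 − 0.340×1.646/(0.444×46.5))]
= (1/1.646) ln[4.707 × 0.9729] = 0.6075 × ln(4.580) = 0.6075 × 1.522 = 0.9244 d.
L(t_c) = L₀ e^(−k_d t_c) = 46.5 × 0.6634 = 30.85 mg/L, and at the critical point k_r D_c = k_d L, so D_c = (0.444/2.09) × 30.85 = 6.553 mg/L.
Minimum DO = C_s − D_c = 11.4 − 6.553 = 4.847 mg/L.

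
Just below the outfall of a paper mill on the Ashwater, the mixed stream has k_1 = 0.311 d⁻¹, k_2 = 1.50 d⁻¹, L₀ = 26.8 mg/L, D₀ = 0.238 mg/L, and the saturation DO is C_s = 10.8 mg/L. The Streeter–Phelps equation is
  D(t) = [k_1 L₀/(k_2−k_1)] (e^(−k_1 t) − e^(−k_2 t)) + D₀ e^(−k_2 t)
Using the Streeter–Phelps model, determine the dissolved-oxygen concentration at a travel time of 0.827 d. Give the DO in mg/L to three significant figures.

DO ≈ 7.34 mg/L

k_1 L₀/(k_2−k_1) = 0.311×26.8/(1.50−0.311) = 8.335/1.189 = 7.010 mg/L.
e^(−k_1 t) = e^(−0.311×0.8270) = 0.7732; e^(−k_2 t) = e^(−1.50×0.8270) = 0.2892.
D = 7.010 × (0.7732 − 0.2892) + 0.238 × 0.2892 = 3.393 + 0.06884 = 3.461 mg/L.
DO = C_s − D = 10.8 − 3.461 = 7.339 mg/L.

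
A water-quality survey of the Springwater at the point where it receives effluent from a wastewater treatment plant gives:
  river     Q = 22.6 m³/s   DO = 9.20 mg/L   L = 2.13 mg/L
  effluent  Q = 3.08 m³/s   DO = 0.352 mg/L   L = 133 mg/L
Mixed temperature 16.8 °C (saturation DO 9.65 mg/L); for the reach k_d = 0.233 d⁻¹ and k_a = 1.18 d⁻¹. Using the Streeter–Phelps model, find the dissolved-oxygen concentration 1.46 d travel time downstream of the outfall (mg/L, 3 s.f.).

DO ≈ 7.04 mg/L

Mixed DO = (22.6×9.20 + 3.08×0.352)/(22.6+3.08) = 209.0/25.68 = 8.139 mg/L.
Mixed L₀ = (22.6×2.13 + 3.08×133)/(25.68) = 457.8/25.68 = 17.83 mg/L.
Initial deficit D₀ = C_s − DO₀ = 9.65 − 8.139 = 1.511 mg/L.
D(1.46) = [0.233×17.83/(1.18−0.233)](e^(−0.233×1.46) − e^(−1.18×1.46)) + 1.511 e^(−1.18×1.46)
= 4.386 × (0.7116 − 0.1786) + 1.511 × 0.1786 = 2.608 mg/L.
DO = 9.65 − 2.608 = 7.042 mg/L.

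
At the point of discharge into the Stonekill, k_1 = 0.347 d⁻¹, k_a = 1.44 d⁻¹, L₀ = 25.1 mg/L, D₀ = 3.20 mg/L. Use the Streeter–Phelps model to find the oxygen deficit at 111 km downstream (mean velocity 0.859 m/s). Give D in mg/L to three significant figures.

Travel time t = x/v = 111 km / (0.859 m/s) = 111000 m / 0.859 m/s = 129200 s = 1.496 d.
k_1 L₀/(k_a−k_1) = 0.347×25.1/(1.44−0.347) = 8.710/1.093 = 7.969 mg/L.
e^(−k_1 t) = e^(−0.347×1.496) = 0.5951; e^(−k_a t) = e^(−1.44×1.496) = 0.1161.
D = 7.969 × (0.5951 − 0.1161) + 3.20 × 0.1161 = 3.818 + 0.3714 = 4.189 mg/L.

D ≈ 4.19 mg/L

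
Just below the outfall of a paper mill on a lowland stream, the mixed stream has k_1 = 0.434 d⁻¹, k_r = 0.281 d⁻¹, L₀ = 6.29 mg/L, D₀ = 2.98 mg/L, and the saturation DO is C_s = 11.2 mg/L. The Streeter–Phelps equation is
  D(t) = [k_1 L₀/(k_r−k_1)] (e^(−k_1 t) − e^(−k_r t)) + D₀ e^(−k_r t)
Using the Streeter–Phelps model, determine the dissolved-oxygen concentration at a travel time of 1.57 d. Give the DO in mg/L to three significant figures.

k_1 L₀/(k_r−k_1) = 0.434×6.29/(0.281−0.434) = 2.730/-0.1530 = -17.84 mg/L.
e^(−k_1 t) = e^(−0.434×1.570) = 0.5059; e^(−k_r t) = e^(−0.281×1.570) = 0.6433.
D = -17.84 × (0.5059 − 0.6433) + 2.98 × 0.6433 = 2.451 + 1.917 = 4.368 mg/L.
DO = C_s − D = 11.2 − 4.368 = 6.832 mg/L.

DO ≈ 6.83 mg/L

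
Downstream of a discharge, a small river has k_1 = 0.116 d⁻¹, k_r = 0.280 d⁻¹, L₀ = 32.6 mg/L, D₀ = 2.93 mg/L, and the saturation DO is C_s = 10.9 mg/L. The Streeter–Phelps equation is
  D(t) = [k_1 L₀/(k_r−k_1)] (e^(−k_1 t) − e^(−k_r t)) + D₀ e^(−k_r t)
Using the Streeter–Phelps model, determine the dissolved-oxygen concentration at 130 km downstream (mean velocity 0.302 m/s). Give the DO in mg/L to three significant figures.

DO ≈ 2.95 mg/L

Travel time t = x/v = 130 km / (0.302 m/s) = 130000 m / 0.302 m/s = 430500 s = 4.982 d.
k_1 L₀/(k_r−k_1) = 0.116×32.6/(0.280−0.116) = 3.782/0.1640 = 23.06 mg/L.
e^(−k_1 t) = e^(−0.116×4.982) = 0.5611; e^(−k_r t) = e^(−0.280×4.982) = 0.2478.
D = 23.06 × (0.5611 − 0.2478) + 2.93 × 0.2478 = 7.223 + 0.7261 = 7.949 mg/L.
DO = C_s − D = 10.9 − 7.949 = 2.951 mg/L.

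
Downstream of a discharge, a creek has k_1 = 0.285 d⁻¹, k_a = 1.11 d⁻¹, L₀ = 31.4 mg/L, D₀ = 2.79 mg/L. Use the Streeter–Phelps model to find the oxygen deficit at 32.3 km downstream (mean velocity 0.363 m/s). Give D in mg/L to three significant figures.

D ≈ 5.52 mg/L

Travel time t = x/v = 32.3 km / (0.363 m/s) = 32300 m / 0.363 m/s = 88980 s = 1.030 d.
k_1 L₀/(k_a−k_1) = 0.285×31.4/(1.11−0.285) = 8.949/0.8250 = 10.85 mg/L.
e^(−k_1 t) = e^(−0.285×1.030) = 0.7456; e^(−k_a t) = e^(−1.11×1.030) = 0.3188.
D = 10.85 × (0.7456 − 0.3188) + 2.79 × 0.3188 = 4.630 + 0.8895 = 5.519 mg/L.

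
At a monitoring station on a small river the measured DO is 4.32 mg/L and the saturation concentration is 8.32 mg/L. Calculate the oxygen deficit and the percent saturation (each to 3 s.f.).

D ≈ 4.00 mg/L; 51.9 % saturation

D = C_s − C = 8.32 − 4.32 = 4.00 mg/L.
% saturation = 4.32/8.32 × 100 = 51.9 %.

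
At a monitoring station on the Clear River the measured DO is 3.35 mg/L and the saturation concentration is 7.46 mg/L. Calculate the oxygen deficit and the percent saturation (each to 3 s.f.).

D = C_s − C = 7.46 − 3.35 = 4.11 mg/L.
% saturation = 3.35/7.46 × 100 = 44.9 %.

D ≈ 4.11 mg/L; 44.9 % saturation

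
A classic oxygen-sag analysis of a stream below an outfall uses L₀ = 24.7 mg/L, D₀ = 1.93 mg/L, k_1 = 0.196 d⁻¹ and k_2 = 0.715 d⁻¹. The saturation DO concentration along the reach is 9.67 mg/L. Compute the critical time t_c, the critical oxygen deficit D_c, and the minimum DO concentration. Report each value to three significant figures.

t_c = [1/(k_2−k_1)] ln[(k_2/k_1)(1 − D₀(k_2−k_1)/(k_1 L₀))]
= [1/(0.715−0.196)] ln[(0.715/0.196)(1 − 1.93×0.5190/(0.196×24.7))]
= (1/0.5190) ln[3.648 × 0.7931] = 1.927 × ln(2.893) = 1.927 × 1.062 = 2.047 d.
L(t_c) = L₀ e^(−k_1 t_c) = 24.7 × 0.6695 = 16.54 mg/L, and at the critical point k_2 D_c = k_1 L, so D_c = (0.196/0.715) × 16.54 = 4.533 mg/L.
Minimum DO = C_s − D_c = 9.67 − 4.533 = 5.137 mg/L.

t_c ≈ 2.05 d; D_c ≈ 4.53 mg/L; min DO ≈ 5.14 mg/L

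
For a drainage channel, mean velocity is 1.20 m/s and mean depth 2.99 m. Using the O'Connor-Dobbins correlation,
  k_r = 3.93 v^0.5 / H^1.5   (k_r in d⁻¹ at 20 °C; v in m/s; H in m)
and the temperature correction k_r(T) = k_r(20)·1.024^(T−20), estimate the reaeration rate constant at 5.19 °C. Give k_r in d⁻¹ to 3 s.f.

k_r(20) = 3.93 × 1.20^0.5 / 2.99^1.5 = 3.93 × 1.095 / 5.170 = 0.8327 d⁻¹.
k_r(5.19) = 0.8327 × 1.024^(5.19−20) = 0.8327 × 0.7038 = 0.5860 d⁻¹.

k_r ≈ 0.586 d⁻¹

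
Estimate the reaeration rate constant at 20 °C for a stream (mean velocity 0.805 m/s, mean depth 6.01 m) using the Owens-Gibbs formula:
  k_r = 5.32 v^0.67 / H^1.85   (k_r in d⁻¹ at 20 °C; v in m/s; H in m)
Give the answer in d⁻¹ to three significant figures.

k_r = 5.32 × 0.805^0.67 / 6.01^1.85 = 5.32 × 0.8647 / 27.60 = 0.1667 d⁻¹.

k_r ≈ 0.167 d⁻¹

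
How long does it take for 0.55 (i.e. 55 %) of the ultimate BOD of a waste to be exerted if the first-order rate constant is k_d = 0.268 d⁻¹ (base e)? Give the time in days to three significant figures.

y/L₀ = 1 − e^(−k_d t) = 0.55 ⇒ e^(−k_d t) = 0.450
t = −ln(0.450) / 0.268 = 0.7985 / 0.268 = 2.980 d.

t ≈ 2.98 d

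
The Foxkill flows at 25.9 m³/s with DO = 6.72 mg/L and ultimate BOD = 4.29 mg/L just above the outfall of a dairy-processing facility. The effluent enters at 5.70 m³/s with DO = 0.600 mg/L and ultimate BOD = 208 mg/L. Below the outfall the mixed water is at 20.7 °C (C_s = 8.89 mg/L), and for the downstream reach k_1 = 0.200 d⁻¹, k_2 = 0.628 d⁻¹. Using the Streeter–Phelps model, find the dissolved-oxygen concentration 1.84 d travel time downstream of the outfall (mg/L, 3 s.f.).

DO ≈ 0.626 mg/L

Mixed DO = (25.9×6.72 + 5.70×0.600)/(25.9+5.70) = 177.5/31.60 = 5.616 mg/L.
Mixed L₀ = (25.9×4.29 + 5.70×208)/(31.60) = 1297/31.60 = 41.04 mg/L.
Initial deficit D₀ = C_s − DO₀ = 8.89 − 5.616 = 3.274 mg/L.
D(1.84) = [0.200×41.04/(0.628−0.200)](e^(−0.200×1.84) − e^(−0.628×1.84)) + 3.274 e^(−0.628×1.84)
= 19.18 × (0.6921 − 0.3149) + 3.274 × 0.3149 = 8.264 mg/L.
DO = 8.89 − 8.264 = 0.6257 mg/L.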